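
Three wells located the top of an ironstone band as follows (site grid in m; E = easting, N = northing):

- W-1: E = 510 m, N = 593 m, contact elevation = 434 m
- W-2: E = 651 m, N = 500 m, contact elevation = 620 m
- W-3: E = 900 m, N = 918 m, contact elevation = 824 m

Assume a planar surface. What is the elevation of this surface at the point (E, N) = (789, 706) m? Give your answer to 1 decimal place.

738.5 m

Let the plane be z = a·E + b·N + c.
W-2−W-1: 141a − 93b = 186;  W-3−W-1: 390a + 325b = 390.
Solving gives a = 1.17815, b = −0.21378.
Then c = 434 − a·510 − b·593 = −40.09.
At (789, 706): z = 929.6 − 150.9 − 40.09 = 738.5 m.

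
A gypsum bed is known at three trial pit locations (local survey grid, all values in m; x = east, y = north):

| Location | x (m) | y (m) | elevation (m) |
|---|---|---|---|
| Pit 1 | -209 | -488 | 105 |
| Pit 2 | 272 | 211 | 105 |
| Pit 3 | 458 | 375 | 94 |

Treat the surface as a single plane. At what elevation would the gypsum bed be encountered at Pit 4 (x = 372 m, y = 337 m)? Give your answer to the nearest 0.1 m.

Let the plane be z = a·x + b·y + c.
Pit 2−Pit 1: 481a + 699b = 0;  Pit 3−Pit 1: 667a + 863b = −11.
Solving gives a = −0.15038, b = 0.10348.
Then c = 105 − a·-209 − b·-488 = 124.07.
At (372, 337): z = −55.9 + 34.9 + 124.07 = 103.0 m.

103.0 m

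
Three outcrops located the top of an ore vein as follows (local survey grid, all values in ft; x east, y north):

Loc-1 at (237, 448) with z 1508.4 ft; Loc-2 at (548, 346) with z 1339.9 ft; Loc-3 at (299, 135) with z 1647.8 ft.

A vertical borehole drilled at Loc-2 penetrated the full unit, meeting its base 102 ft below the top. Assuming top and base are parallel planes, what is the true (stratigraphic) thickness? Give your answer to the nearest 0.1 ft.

Let the plane be z = a·x + b·y + c.
Loc-2−Loc-1: 311a − 102b = −168.5;  Loc-3−Loc-1: 62a − 313b = 139.4.
Solving gives a = −0.73566, b = −0.59109.
|∇z| = √(a²+b²) = 0.94371, so dip δ = arctan(0.94371) = 43.34°.
True thickness = vertical thickness × cos δ = 102 × cos 43.34° = 74.2 ft.

74.2 ft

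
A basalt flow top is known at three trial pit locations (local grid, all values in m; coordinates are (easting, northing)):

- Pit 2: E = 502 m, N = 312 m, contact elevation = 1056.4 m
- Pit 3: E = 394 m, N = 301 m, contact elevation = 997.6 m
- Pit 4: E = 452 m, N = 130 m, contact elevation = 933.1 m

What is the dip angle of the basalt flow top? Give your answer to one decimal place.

Two edge vectors: Pit 2→Pit 3 = (-108, -11, -58.8), Pit 2→Pit 4 = (-50, -182, -123.3).
Normal n = (Pit 2→Pit 3) × (Pit 2→Pit 4) = (-9345.3, -10376.4, 19106).
So ∂z/∂E = −n_x/n_z = 0.48913 and ∂z/∂N = −n_y/n_z = 0.54310.
Gradient magnitude |∇z| = √(a² + b²) = √(0.23925 + 0.29495) = 0.73089.
True dip = arctan(0.73089) = 36.2°, dipping toward SW (azimuth ≈ 222°).

36.2°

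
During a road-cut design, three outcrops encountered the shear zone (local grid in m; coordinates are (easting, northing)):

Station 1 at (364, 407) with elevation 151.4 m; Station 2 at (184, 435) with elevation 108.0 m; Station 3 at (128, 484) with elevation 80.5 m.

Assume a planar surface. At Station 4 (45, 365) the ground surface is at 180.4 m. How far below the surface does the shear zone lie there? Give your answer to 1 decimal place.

74.1 m

Two edge vectors: Station 1→Station 2 = (-180, 28, -43.4), Station 1→Station 3 = (-236, 77, -70.9).
Normal n = (Station 1→Station 2) × (Station 1→Station 3) = (1356.6, -2519.6, -7252).
So ∂z/∂E = −n_x/n_z = 0.18707 and ∂z/∂N = −n_y/n_z = −0.34744.
Intercept c from Station 1: 151.4 − 68.09 + 141.41 = 224.71.
At (45, 365): z_contact = 8.42 − 126.81 + 224.71 = 106.32 m.
Depth below ground = 180.4 − 106.32 = 74.1 m.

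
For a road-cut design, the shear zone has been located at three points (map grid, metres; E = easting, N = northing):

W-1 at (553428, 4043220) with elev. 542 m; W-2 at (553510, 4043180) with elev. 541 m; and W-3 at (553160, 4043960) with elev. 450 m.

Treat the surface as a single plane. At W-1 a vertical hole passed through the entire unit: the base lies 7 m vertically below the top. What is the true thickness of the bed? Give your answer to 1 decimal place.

6.9 m

Two edge vectors: W-1→W-2 = (82, -40, -1), W-1→W-3 = (-268, 740, -92).
Normal n = (W-1→W-2) × (W-1→W-3) = (4420, 7812, 49960).
So ∂z/∂E = −n_x/n_z = −0.08847 and ∂z/∂N = −n_y/n_z = −0.15637.
|∇z| = √(a²+b²) = 0.17966, so dip δ = arctan(0.17966) = 10.19°.
True thickness = vertical thickness × cos δ = 7 × cos 10.19° = 6.9 m.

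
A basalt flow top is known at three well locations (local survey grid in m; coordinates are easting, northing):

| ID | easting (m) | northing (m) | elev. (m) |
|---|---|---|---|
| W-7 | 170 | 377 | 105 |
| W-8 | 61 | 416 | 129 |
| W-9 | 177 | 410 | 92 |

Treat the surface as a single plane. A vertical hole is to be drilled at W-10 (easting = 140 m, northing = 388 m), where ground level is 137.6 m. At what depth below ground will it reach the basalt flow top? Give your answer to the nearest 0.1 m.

26.1 m

Let the plane be z = a·easting + b·northing + c.
W-8−W-7: −109a + 39b = 24;  W-9−W-7: 7a + 33b = −13.
Solving gives a = −0.33566, b = −0.32274.
Then c = 105 − a·170 − b·377 = 283.73.
At (140, 388): z_contact = −46.99 − 125.22 + 283.73 = 111.52 m.
Depth below ground = 137.6 − 111.52 = 26.1 m.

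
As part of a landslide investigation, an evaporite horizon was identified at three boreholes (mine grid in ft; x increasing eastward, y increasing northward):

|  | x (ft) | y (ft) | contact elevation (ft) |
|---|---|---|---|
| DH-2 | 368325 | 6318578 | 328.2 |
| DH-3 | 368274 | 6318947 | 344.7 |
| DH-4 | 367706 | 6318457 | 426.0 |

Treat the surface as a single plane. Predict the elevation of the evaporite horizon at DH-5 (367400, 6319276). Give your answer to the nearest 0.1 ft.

493.9 ft

Let the plane be z = a·x + b·y + c.
DH-3−DH-2: −51a + 369b = 16.5;  DH-4−DH-2: −619a − 121b = 97.8.
Solving gives a = −0.162351331, b = 0.022276645.
Then c = 328.2 − a·368325 − b·6318578 = −80630.47.
At (367400, 6319276): z = −59647.9 + 140772.3 − 80630.47 = 493.9 ft.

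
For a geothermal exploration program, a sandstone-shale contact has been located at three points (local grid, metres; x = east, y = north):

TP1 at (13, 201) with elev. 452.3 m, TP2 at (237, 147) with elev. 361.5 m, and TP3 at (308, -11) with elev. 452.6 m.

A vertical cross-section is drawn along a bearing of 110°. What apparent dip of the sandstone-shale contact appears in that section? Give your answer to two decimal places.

15.78°

Let the plane be z = a·x + b·y + c.
TP2−TP1: 224a − 54b = −90.8;  TP3−TP1: 295a − 212b = 0.3.
Solving gives a = −0.61049, b = −0.85092.
Unit vector along 110° is (sin 110°, cos 110°) = (0.9397, -0.3420).
Slope in that direction = a·(0.9397) + b·(-0.3420) = −0.28264.
Apparent dip = arctan|0.28264| = 15.78° (true dip is 46.3°, so apparent ≤ true as expected).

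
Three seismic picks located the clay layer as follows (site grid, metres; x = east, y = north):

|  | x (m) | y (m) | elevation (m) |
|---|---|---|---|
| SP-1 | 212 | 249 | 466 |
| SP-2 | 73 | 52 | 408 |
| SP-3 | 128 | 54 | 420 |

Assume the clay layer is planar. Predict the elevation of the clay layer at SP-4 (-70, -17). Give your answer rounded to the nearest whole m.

368 m

Let the plane be z = a·x + b·y + c.
SP-2−SP-1: −139a − 197b = −58;  SP-3−SP-1: −84a − 195b = −46.
Solving gives a = 0.21294, b = 0.14417.
Then c = 466 − a·212 − b·249 = 384.96.
At (-70, -17): z = −14.9 − 2.5 + 384.96 = 367.6 m.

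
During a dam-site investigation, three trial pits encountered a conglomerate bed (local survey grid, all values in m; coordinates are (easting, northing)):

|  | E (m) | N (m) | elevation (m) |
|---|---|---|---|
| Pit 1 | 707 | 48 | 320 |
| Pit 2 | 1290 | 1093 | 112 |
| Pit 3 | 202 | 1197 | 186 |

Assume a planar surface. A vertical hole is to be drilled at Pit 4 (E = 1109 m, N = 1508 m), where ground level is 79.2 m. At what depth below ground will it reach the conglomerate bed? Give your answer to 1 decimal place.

15.7 m

Two edge vectors: Pit 1→Pit 2 = (583, 1045, -208), Pit 1→Pit 3 = (-505, 1149, -134).
Normal n = (Pit 1→Pit 2) × (Pit 1→Pit 3) = (98962, 183162, 1197592).
So ∂z/∂E = −n_x/n_z = −0.082634 and ∂z/∂N = −n_y/n_z = −0.152942.
Intercept c from Pit 1: 320 + 58.42 + 7.34 = 385.76.
At (1109, 1508): z_contact = −91.64 − 230.64 + 385.76 = 63.49 m.
Depth below ground = 79.2 − 63.49 = 15.7 m.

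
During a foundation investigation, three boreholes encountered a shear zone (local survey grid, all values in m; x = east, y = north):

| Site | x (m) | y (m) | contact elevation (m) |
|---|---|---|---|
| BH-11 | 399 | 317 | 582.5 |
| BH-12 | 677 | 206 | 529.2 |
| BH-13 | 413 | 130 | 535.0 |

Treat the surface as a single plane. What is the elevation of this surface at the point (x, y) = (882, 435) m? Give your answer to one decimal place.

566.7 m

Two edge vectors: BH-11→BH-12 = (278, -111, -53.3), BH-11→BH-13 = (14, -187, -47.5).
Normal n = (BH-11→BH-12) × (BH-11→BH-13) = (-4694.6, 12458.8, -50432).
So ∂z/∂x = −n_x/n_z = −0.09309 and ∂z/∂y = −n_y/n_z = 0.24704.
Intercept c from BH-11: 582.5 + 37.14 − 78.31 = 541.33.
At (882, 435): z = −82.1 + 107.5 + 541.33 = 566.7 m.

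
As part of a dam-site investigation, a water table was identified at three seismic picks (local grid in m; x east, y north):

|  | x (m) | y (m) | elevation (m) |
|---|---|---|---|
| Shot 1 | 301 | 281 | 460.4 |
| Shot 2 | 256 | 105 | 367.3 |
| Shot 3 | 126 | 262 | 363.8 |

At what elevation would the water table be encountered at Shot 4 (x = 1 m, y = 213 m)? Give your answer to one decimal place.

280.7 m

Two edge vectors: Shot 1→Shot 2 = (-45, -176, -93.1), Shot 1→Shot 3 = (-175, -19, -96.6).
Normal n = (Shot 1→Shot 2) × (Shot 1→Shot 3) = (15232.7, 11945.5, -29945).
So ∂z/∂x = −n_x/n_z = 0.50869 and ∂z/∂y = −n_y/n_z = 0.39891.
Intercept c from Shot 1: 460.4 − 153.12 − 112.10 = 195.19.
At (1, 213): z = 0.5 + 85.0 + 195.19 = 280.7 m.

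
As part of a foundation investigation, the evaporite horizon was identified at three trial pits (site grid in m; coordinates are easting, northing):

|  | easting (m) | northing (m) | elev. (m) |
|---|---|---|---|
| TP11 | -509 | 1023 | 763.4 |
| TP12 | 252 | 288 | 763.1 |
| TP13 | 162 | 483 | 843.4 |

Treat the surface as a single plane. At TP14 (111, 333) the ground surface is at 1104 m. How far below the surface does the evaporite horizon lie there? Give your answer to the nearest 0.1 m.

408.6 m

Let the plane be z = a·easting + b·northing + c.
TP12−TP11: 761a − 735b = −0.3;  TP13−TP11: 671a − 540b = 80.
Solving gives a = 0.716907, b = 0.742675.
Then c = 763.4 − a·-509 − b·1023 = 368.55.
At (111, 333): z_contact = 79.58 + 247.31 + 368.55 = 695.44 m.
Depth below ground = 1104 − 695.44 = 408.6 m.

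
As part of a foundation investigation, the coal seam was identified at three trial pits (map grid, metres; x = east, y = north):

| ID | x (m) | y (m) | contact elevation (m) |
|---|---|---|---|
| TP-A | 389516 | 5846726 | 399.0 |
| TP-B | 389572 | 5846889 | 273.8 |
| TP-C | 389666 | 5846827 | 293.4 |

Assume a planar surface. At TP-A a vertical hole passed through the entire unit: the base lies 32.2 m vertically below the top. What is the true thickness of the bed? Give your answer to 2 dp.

Two edge vectors: TP-A→TP-B = (56, 163, -125.2), TP-A→TP-C = (150, 101, -105.6).
Normal n = (TP-A→TP-B) × (TP-A→TP-C) = (-4567.6, -12866.4, -18794).
So ∂z/∂x = −n_x/n_z = −0.24304 and ∂z/∂y = −n_y/n_z = −0.68460.
|∇z| = √(a²+b²) = 0.72646, so dip δ = arctan(0.72646) = 36.00°.
True thickness = vertical thickness × cos δ = 32.2 × cos 36.00° = 26.05 m.

26.05 m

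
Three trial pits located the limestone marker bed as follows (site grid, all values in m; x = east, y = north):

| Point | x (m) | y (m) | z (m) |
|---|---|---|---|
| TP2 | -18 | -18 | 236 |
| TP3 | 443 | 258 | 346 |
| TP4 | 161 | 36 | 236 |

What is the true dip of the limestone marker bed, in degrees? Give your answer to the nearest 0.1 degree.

40.0°

Two edge vectors: TP2→TP3 = (461, 276, 110), TP2→TP4 = (179, 54, 0).
Normal n = (TP2→TP3) × (TP2→TP4) = (-5940, 19690, -24510).
So ∂z/∂x = −n_x/n_z = −0.24235 and ∂z/∂y = −n_y/n_z = 0.80335.
Gradient magnitude |∇z| = √(a² + b²) = √(0.05873 + 0.64536) = 0.83911.
True dip = arctan(0.83911) = 40.0°, dipping toward SSE (azimuth ≈ 163°).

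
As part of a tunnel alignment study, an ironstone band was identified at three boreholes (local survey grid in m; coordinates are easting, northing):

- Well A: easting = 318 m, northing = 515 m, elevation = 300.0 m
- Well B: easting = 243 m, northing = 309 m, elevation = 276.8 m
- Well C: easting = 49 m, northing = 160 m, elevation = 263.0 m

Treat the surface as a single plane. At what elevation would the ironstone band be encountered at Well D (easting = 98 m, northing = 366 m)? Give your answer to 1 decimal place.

286.8 m

Let the plane be z = a·easting + b·northing + c.
Well B−Well A: −75a − 206b = −23.2;  Well C−Well A: −269a − 355b = −37.
Solving gives a = −0.02133, b = 0.12039.
Then c = 300 − a·318 − b·515 = 244.78.
At (98, 366): z = −2.1 + 44.1 + 244.78 = 286.8 m.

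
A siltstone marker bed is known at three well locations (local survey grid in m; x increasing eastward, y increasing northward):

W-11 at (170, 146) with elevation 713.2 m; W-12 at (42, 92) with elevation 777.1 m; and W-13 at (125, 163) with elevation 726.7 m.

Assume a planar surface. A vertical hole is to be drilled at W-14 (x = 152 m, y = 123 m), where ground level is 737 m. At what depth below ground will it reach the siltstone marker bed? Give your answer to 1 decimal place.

11.0 m

Two edge vectors: W-11→W-12 = (-128, -54, 63.9), W-11→W-13 = (-45, 17, 13.5).
Normal n = (W-11→W-12) × (W-11→W-13) = (-1815.3, -1147.5, -4606).
So ∂z/∂x = −n_x/n_z = −0.39412 and ∂z/∂y = −n_y/n_z = −0.24913.
Intercept c from W-11: 713.2 + 67.00 + 36.37 = 816.57.
At (152, 123): z_contact = −59.91 − 30.64 + 816.57 = 726.02 m.
Depth below ground = 737 − 726.02 = 11.0 m.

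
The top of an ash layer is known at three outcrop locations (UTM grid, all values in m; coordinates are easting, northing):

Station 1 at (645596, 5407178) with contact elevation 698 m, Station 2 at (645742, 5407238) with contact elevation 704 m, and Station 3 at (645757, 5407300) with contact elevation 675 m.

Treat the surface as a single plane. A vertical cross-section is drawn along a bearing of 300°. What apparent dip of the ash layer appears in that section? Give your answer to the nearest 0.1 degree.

26.1°

Two edge vectors: Station 1→Station 2 = (146, 60, 6), Station 1→Station 3 = (161, 122, -23).
Normal n = (Station 1→Station 2) × (Station 1→Station 3) = (-2112, 4324, 8152).
So ∂z/∂easting = −n_x/n_z = 0.25908 and ∂z/∂northing = −n_y/n_z = −0.53042.
Unit vector along 300° is (sin 300°, cos 300°) = (-0.8660, 0.5000).
Slope in that direction = a·(-0.8660) + b·(0.5000) = −0.48958.
Apparent dip = arctan|0.48958| = 26.1° (true dip is 30.6°, so apparent ≤ true as expected).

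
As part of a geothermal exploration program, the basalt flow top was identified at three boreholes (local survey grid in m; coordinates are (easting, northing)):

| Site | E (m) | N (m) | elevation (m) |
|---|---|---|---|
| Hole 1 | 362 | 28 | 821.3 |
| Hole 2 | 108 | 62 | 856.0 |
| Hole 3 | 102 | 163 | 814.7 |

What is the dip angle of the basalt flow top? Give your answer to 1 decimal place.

Two edge vectors: Hole 1→Hole 2 = (-254, 34, 34.7), Hole 1→Hole 3 = (-260, 135, -6.6).
Normal n = (Hole 1→Hole 2) × (Hole 1→Hole 3) = (-4908.9, -10698.4, -25450).
So ∂z/∂E = −n_x/n_z = −0.19288 and ∂z/∂N = −n_y/n_z = −0.42037.
Gradient magnitude |∇z| = √(a² + b²) = √(0.03720 + 0.17671) = 0.46251.
True dip = arctan(0.46251) = 24.8°, dipping toward NNE (azimuth ≈ 025°).

24.8°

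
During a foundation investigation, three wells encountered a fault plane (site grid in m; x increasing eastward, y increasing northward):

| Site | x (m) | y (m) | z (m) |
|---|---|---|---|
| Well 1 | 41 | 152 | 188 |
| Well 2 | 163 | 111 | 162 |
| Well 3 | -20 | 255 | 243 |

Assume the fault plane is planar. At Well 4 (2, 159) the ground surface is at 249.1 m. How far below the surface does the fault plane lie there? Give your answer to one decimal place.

Two edge vectors: Well 1→Well 2 = (122, -41, -26), Well 1→Well 3 = (-61, 103, 55).
Normal n = (Well 1→Well 2) × (Well 1→Well 3) = (423, -5124, 10065).
So ∂z/∂x = −n_x/n_z = −0.04203 and ∂z/∂y = −n_y/n_z = 0.50909.
Intercept c from Well 1: 188 + 1.72 − 77.38 = 112.34.
At (2, 159): z_contact = −0.08 + 80.95 + 112.34 = 193.20 m.
Depth below ground = 249.1 − 193.20 = 55.9 m.

55.9 m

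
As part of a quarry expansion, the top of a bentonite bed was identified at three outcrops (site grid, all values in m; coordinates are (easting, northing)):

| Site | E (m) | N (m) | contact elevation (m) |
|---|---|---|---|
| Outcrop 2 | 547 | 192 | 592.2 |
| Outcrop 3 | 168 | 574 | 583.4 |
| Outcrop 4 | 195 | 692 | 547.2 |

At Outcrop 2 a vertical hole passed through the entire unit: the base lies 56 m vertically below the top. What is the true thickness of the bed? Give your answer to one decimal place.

Let the plane be z = a·E + b·N + c.
Outcrop 3−Outcrop 2: −379a + 382b = −8.8;  Outcrop 4−Outcrop 2: −352a + 500b = −45.
Solving gives a = −0.23239, b = −0.25360.
|∇z| = √(a²+b²) = 0.34398, so dip δ = arctan(0.34398) = 18.98°.
True thickness = vertical thickness × cos δ = 56 × cos 18.98° = 53.0 m.

53.0 m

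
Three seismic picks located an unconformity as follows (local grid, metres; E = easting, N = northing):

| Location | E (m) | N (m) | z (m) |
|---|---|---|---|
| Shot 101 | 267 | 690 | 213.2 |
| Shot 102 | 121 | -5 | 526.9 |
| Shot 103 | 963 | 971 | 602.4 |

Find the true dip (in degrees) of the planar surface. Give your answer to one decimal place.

45.6°

Two edge vectors: Shot 101→Shot 102 = (-146, -695, 313.7), Shot 101→Shot 103 = (696, 281, 389.2).
Normal n = (Shot 101→Shot 102) × (Shot 101→Shot 103) = (-358643.7, 275158.4, 442694).
So ∂z/∂E = −n_x/n_z = 0.81014 and ∂z/∂N = −n_y/n_z = −0.62155.
Gradient magnitude |∇z| = √(a² + b²) = √(0.65633 + 0.38633) = 1.02110.
True dip = arctan(1.02110) = 45.6°, dipping toward NW (azimuth ≈ 307°).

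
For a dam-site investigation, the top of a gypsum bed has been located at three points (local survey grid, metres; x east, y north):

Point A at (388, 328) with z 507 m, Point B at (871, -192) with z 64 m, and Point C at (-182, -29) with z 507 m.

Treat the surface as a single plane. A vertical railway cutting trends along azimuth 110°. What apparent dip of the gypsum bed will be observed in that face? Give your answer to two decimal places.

Let the plane be z = a·x + b·y + c.
Point B−Point A: 483a − 520b = −443;  Point C−Point A: −570a − 357b = 0.
Solving gives a = −0.33733, b = 0.53859.
Unit vector along 110° is (sin 110°, cos 110°) = (0.9397, -0.3420).
Slope in that direction = a·(0.9397) + b·(-0.3420) = −0.50120.
Apparent dip = arctan|0.50120| = 26.62° (true dip is 32.4°, so apparent ≤ true as expected).

26.62°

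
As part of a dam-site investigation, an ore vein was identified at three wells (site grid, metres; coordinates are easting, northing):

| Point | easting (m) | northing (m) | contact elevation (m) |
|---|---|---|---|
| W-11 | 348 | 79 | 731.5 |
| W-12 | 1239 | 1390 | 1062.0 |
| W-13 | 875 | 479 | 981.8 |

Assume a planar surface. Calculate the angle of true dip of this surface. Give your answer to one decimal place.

31.1°

Let the plane be z = a·easting + b·northing + c.
W-12−W-11: 891a + 1311b = 330.5;  W-13−W-11: 527a + 400b = 250.3.
Solving gives a = 0.58578, b = −0.14602.
Gradient magnitude |∇z| = √(a² + b²) = √(0.34314 + 0.02132) = 0.60371.
True dip = arctan(0.60371) = 31.1°, dipping toward WNW (azimuth ≈ 284°).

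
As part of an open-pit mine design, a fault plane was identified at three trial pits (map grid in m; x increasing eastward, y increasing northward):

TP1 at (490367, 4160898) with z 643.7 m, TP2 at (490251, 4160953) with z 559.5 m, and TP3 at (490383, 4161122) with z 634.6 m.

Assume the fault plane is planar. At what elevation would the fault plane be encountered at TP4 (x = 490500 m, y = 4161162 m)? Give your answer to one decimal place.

711.0 m

Two edge vectors: TP1→TP2 = (-116, 55, -84.2), TP1→TP3 = (16, 224, -9.1).
Normal n = (TP1→TP2) × (TP1→TP3) = (18360.3, -2402.8, -26864).
So ∂z/∂x = −n_x/n_z = 0.683453693 and ∂z/∂y = −n_y/n_z = −0.089443121.
Intercept c from TP1: 643.7 − 335143.14 + 372163.70 = 37664.27.
At (490500, 4161162): z = 335234.0 − 372187.3 + 37664.27 = 711.0 m.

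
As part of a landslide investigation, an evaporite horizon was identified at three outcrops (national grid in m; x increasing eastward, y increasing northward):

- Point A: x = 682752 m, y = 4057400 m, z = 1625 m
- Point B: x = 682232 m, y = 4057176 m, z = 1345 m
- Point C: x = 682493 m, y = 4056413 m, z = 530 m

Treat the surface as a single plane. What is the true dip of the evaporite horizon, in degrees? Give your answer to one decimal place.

47.6°

Let the plane be z = a·x + b·y + c.
Point B−Point A: −520a − 224b = −280;  Point C−Point A: −259a − 987b = −1095.
Solving gives a = 0.06827, b = 1.09151.
Gradient magnitude |∇z| = √(a² + b²) = √(0.00466 + 1.19139) = 1.09364.
True dip = arctan(1.09364) = 47.6°, dipping toward S (azimuth ≈ 184°).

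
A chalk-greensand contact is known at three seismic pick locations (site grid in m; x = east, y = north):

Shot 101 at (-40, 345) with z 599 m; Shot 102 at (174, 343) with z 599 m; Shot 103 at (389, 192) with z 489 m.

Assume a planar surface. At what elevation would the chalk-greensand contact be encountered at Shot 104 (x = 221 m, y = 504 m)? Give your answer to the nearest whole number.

Two edge vectors: Shot 101→Shot 102 = (214, -2, 0), Shot 101→Shot 103 = (429, -153, -110).
Normal n = (Shot 101→Shot 102) × (Shot 101→Shot 103) = (220, 23540, -31884).
So ∂z/∂x = −n_x/n_z = 0.00690 and ∂z/∂y = −n_y/n_z = 0.73830.
Intercept c from Shot 101: 599 + 0.28 − 254.71 = 344.56.
At (221, 504): z = 1.5 + 372.1 + 344.56 = 718.2 m.

718 m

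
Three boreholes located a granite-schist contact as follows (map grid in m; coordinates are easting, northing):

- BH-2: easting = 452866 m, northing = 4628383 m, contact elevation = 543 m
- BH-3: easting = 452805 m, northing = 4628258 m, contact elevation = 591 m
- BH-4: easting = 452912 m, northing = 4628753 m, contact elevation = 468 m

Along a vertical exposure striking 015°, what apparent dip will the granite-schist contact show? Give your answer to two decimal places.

Two edge vectors: BH-2→BH-3 = (-61, -125, 48), BH-2→BH-4 = (46, 370, -75).
Normal n = (BH-2→BH-3) × (BH-2→BH-4) = (-8385, -2367, -16820).
So ∂z/∂easting = −n_x/n_z = −0.49851 and ∂z/∂northing = −n_y/n_z = −0.14073.
Unit vector along 015° is (sin 15°, cos 15°) = (0.2588, 0.9659).
Slope in that direction = a·(0.2588) + b·(0.9659) = −0.26496.
Apparent dip = arctan|0.26496| = 14.84° (true dip is 27.4°, so apparent ≤ true as expected).

14.84°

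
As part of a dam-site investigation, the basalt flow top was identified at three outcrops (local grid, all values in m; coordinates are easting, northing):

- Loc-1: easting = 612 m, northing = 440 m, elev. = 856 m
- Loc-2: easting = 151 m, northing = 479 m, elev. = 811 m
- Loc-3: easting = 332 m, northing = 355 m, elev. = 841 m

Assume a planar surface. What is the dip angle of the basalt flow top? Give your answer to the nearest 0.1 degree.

8.2°

Let the plane be z = a·easting + b·northing + c.
Loc-2−Loc-1: −461a + 39b = −45;  Loc-3−Loc-1: −280a − 85b = −15.
Solving gives a = 0.08802, b = −0.11346.
Gradient magnitude |∇z| = √(a² + b²) = √(0.00775 + 0.01287) = 0.14360.
True dip = arctan(0.14360) = 8.2°, dipping toward NW (azimuth ≈ 322°).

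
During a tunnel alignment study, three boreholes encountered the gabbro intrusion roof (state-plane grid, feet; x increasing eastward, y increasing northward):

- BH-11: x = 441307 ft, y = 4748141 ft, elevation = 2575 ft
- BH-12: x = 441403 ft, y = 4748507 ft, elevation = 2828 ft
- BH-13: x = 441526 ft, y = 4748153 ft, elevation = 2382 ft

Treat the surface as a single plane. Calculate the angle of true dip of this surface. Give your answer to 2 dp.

52.88°

Two edge vectors: BH-11→BH-12 = (96, 366, 253), BH-11→BH-13 = (219, 12, -193).
Normal n = (BH-11→BH-12) × (BH-11→BH-13) = (-73674, 73935, -79002).
So ∂z/∂x = −n_x/n_z = −0.93256 and ∂z/∂y = −n_y/n_z = 0.93586.
Gradient magnitude |∇z| = √(a² + b²) = √(0.86967 + 0.87584) = 1.32118.
True dip = arctan(1.32118) = 52.88°, dipping toward SE (azimuth ≈ 135°).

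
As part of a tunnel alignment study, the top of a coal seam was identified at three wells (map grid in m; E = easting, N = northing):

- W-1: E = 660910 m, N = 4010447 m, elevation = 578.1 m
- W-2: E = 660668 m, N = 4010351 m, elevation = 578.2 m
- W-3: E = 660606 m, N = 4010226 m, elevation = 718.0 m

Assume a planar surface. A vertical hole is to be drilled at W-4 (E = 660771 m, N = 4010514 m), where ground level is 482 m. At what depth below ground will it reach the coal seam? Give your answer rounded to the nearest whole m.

Let the plane be z = a·E + b·N + c.
W-2−W-1: −242a − 96b = 0.1;  W-3−W-1: −304a − 221b = 139.9.
Solving gives a = 0.55182731, b = −1.39210635.
Then c = 578.1 − a·660910 − b·4010447 = 5218838.63.
At (660771, 4010514): z_contact = 364631.5 − 5583062.0 + 5218838.63 = 408.1 m.
Depth below ground = 482 − 408.1 = 74 m.

74 m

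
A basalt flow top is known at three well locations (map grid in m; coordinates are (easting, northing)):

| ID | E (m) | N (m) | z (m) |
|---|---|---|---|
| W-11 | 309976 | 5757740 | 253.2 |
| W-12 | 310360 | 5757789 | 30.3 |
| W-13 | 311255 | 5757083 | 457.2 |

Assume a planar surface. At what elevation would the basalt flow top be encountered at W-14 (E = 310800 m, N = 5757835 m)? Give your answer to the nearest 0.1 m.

Let the plane be z = a·E + b·N + c.
W-12−W-11: 384a + 49b = −222.9;  W-13−W-11: 1279a − 657b = 204.
Solving gives a = −0.433228769, b = −1.153880664.
Then c = 253.2 − a·309976 − b·5757740 = 6778288.57.
At (310800, 5757835): z = −134647.5 − 6643854.5 + 6778288.57 = -213.4 m.

-213.4 m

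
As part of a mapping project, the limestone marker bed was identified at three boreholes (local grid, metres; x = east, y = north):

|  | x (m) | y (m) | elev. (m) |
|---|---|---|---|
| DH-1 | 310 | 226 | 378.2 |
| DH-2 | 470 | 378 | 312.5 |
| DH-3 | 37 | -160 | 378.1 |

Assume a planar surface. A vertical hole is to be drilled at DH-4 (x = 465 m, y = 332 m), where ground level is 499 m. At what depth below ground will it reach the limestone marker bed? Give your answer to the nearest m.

221 m

Let the plane be z = a·x + b·y + c.
DH-2−DH-1: 160a + 152b = −65.7;  DH-3−DH-1: −273a − 386b = −0.1.
Solving gives a = −1.25224, b = 0.88591.
Then c = 378.2 − a·310 − b·226 = 566.18.
At (465, 332): z_contact = −582.3 + 294.1 + 566.18 = 278.0 m.
Depth below ground = 499 − 278.0 = 221 m.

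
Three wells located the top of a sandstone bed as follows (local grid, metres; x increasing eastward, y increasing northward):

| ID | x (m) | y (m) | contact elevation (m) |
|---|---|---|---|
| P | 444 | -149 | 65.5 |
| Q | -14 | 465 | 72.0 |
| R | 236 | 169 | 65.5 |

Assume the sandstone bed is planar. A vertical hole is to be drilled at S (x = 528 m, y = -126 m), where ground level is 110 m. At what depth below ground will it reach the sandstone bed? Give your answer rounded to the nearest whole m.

56 m

Let the plane be z = a·x + b·y + c.
Q−P: −458a + 614b = 6.5;  R−P: −208a + 318b = 0.
Solving gives a = −0.11527, b = −0.07540.
Then c = 65.5 − a·444 − b·-149 = 105.45.
At (528, -126): z_contact = −60.9 + 9.5 + 105.45 = 54.1 m.
Depth below ground = 110 − 54.1 = 56 m.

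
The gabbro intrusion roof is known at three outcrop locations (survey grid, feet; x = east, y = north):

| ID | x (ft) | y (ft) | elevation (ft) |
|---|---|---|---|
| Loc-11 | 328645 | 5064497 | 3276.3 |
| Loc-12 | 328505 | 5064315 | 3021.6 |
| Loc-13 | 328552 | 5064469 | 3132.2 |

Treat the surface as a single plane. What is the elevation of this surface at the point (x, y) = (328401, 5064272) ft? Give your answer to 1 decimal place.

2857.3 ft

Let the plane be z = a·x + b·y + c.
Loc-12−Loc-11: −140a − 182b = −254.7;  Loc-13−Loc-11: −93a − 28b = −144.1.
Solving gives a = 1.468137783, b = 0.270113794.
Then c = 3276.3 − a·328645 − b·5064497 = −1847210.34.
At (328401, 5064272): z = 482137.9 + 1367929.7 − 1847210.34 = 2857.3 ft.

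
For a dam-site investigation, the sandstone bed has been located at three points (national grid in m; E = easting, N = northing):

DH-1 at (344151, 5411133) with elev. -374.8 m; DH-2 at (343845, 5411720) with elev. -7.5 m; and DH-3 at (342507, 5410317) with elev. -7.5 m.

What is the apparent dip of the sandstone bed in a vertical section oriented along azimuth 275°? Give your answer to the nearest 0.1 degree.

Let the plane be z = a·E + b·N + c.
DH-2−DH-1: −306a + 587b = 367.3;  DH-3−DH-1: −1644a − 816b = 367.3.
Solving gives a = −0.42423, b = 0.40458.
Unit vector along 275° is (sin 275°, cos 275°) = (-0.9962, 0.0872).
Slope in that direction = a·(-0.9962) + b·(0.0872) = 0.45788.
Apparent dip = arctan|0.45788| = 24.6° (true dip is 30.4°, so apparent ≤ true as expected).

24.6°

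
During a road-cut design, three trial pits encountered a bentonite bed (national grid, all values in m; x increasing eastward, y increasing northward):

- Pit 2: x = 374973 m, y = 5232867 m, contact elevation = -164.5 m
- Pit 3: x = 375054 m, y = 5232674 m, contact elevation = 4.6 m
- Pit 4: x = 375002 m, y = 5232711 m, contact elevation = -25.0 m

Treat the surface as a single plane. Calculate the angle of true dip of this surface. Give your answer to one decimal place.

42.4°

Let the plane be z = a·x + b·y + c.
Pit 3−Pit 2: 81a − 193b = 169.1;  Pit 4−Pit 2: 29a − 156b = 139.5.
Solving gives a = −0.07727, b = −0.90859.
Gradient magnitude |∇z| = √(a² + b²) = √(0.00597 + 0.82554) = 0.91187.
True dip = arctan(0.91187) = 42.4°, dipping toward N (azimuth ≈ 005°).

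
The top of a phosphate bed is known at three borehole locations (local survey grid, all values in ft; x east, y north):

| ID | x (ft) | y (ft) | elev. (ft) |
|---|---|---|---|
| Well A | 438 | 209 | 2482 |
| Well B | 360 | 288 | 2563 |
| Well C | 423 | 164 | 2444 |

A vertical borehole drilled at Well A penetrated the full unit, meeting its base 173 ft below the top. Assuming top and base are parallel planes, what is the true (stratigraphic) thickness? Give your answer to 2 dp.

128.55 ft

Let the plane be z = a·x + b·y + c.
Well B−Well A: −78a + 79b = 81;  Well C−Well A: −15a − 45b = −38.
Solving gives a = −0.13695, b = 0.89010.
|∇z| = √(a²+b²) = 0.90057, so dip δ = arctan(0.90057) = 42.01°.
True thickness = vertical thickness × cos δ = 173 × cos 42.01° = 128.55 ft.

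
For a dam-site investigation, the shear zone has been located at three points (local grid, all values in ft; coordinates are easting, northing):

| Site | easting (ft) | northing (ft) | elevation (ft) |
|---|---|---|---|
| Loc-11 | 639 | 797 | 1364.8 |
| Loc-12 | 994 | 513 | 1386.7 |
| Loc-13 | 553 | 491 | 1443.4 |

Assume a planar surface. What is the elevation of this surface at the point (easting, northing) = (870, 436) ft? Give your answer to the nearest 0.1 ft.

Let the plane be z = a·easting + b·northing + c.
Loc-12−Loc-11: 355a − 284b = 21.9;  Loc-13−Loc-11: −86a − 306b = 78.6.
Solving gives a = −0.11740, b = −0.22387.
Then c = 1364.8 − a·639 − b·797 = 1618.24.
At (870, 436): z = −102.1 − 97.6 + 1618.24 = 1418.5 ft.

1418.5 ft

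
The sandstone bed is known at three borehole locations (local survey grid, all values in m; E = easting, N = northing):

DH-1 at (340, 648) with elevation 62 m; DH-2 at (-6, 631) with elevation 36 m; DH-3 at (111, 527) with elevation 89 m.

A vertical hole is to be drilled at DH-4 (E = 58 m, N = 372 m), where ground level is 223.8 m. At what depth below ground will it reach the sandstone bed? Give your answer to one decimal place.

77.4 m

Two edge vectors: DH-1→DH-2 = (-346, -17, -26), DH-1→DH-3 = (-229, -121, 27).
Normal n = (DH-1→DH-2) × (DH-1→DH-3) = (-3605, 15296, 37973).
So ∂z/∂E = −n_x/n_z = 0.09494 and ∂z/∂N = −n_y/n_z = −0.40281.
Intercept c from DH-1: 62 − 32.28 + 261.02 = 290.74.
At (58, 372): z_contact = 5.51 − 149.85 + 290.74 = 146.40 m.
Depth below ground = 223.8 − 146.40 = 77.4 m.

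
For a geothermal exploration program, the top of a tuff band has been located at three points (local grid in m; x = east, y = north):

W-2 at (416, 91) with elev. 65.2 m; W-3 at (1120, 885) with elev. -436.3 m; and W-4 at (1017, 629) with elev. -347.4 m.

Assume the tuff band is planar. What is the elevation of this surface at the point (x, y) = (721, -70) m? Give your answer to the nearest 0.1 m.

Two edge vectors: W-2→W-3 = (704, 794, -501.5), W-2→W-4 = (601, 538, -412.6).
Normal n = (W-2→W-3) × (W-2→W-4) = (-57797.4, -10931.1, -98442).
So ∂z/∂x = −n_x/n_z = −0.587121 and ∂z/∂y = −n_y/n_z = −0.111041.
Intercept c from W-2: 65.2 + 244.24 + 10.10 = 319.55.
At (721, -70): z = −423.3 + 7.8 + 319.55 = -96.0 m.

-96.0 m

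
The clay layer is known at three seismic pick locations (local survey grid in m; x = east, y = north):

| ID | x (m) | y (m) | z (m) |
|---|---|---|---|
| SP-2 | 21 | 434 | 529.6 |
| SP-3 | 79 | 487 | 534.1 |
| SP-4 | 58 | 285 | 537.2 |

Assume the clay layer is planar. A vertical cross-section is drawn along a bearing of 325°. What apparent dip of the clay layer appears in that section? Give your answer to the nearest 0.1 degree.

4.5°

Let the plane be z = a·x + b·y + c.
SP-3−SP-2: 58a + 53b = 4.5;  SP-4−SP-2: 37a − 149b = 7.6.
Solving gives a = 0.10123, b = −0.02587.
Unit vector along 325° is (sin 325°, cos 325°) = (-0.5736, 0.8192).
Slope in that direction = a·(-0.5736) + b·(0.8192) = −0.07925.
Apparent dip = arctan|0.07925| = 4.5° (true dip is 6.0°, so apparent ≤ true as expected).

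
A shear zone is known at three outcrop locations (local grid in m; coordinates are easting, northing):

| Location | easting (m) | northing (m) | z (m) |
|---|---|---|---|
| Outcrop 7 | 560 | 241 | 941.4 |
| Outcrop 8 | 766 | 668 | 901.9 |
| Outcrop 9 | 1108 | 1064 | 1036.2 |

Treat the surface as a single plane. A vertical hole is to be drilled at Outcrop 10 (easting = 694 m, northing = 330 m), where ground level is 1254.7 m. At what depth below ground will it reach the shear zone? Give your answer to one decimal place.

Two edge vectors: Outcrop 7→Outcrop 8 = (206, 427, -39.5), Outcrop 7→Outcrop 9 = (548, 823, 94.8).
Normal n = (Outcrop 7→Outcrop 8) × (Outcrop 7→Outcrop 9) = (72988.1, -41174.8, -64458).
So ∂z/∂easting = −n_x/n_z = 1.132336 and ∂z/∂northing = −n_y/n_z = −0.638785.
Intercept c from Outcrop 7: 941.4 − 634.11 + 153.95 = 461.24.
At (694, 330): z_contact = 785.84 − 210.80 + 461.24 = 1036.28 m.
Depth below ground = 1254.7 − 1036.28 = 218.4 m.

218.4 m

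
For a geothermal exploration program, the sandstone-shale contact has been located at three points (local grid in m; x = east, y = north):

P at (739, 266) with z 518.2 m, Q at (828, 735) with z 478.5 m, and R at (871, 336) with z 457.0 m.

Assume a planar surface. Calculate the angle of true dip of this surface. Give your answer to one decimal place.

25.0°

Let the plane be z = a·x + b·y + c.
Q−P: 89a + 469b = −39.7;  R−P: 132a + 70b = −61.2.
Solving gives a = −0.46560, b = 0.00371.
Gradient magnitude |∇z| = √(a² + b²) = √(0.21679 + 0.00001) = 0.46562.
True dip = arctan(0.46562) = 25.0°, dipping toward E (azimuth ≈ 090°).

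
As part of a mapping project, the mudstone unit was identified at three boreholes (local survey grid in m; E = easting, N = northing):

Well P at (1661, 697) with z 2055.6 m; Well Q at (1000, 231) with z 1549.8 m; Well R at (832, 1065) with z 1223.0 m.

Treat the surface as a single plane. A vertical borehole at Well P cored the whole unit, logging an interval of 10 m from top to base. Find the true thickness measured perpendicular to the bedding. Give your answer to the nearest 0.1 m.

7.3 m

Two edge vectors: Well P→Well Q = (-661, -466, -505.8), Well P→Well R = (-829, 368, -832.6).
Normal n = (Well P→Well Q) × (Well P→Well R) = (574126, -131040.4, -629562).
So ∂z/∂E = −n_x/n_z = 0.91195 and ∂z/∂N = −n_y/n_z = −0.20815.
|∇z| = √(a²+b²) = 0.93540, so dip δ = arctan(0.93540) = 43.09°.
True thickness = vertical thickness × cos δ = 10 × cos 43.09° = 7.3 m.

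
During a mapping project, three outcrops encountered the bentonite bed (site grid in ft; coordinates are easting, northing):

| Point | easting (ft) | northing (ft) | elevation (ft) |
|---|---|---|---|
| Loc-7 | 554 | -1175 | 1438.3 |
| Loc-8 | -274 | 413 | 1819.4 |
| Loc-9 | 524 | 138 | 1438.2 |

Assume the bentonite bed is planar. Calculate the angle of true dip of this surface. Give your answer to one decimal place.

Let the plane be z = a·easting + b·northing + c.
Loc-8−Loc-7: −828a + 1588b = 381.1;  Loc-9−Loc-7: −30a + 1313b = −0.1.
Solving gives a = −0.48151, b = −0.01108.
Gradient magnitude |∇z| = √(a² + b²) = √(0.23185 + 0.00012) = 0.48164.
True dip = arctan(0.48164) = 25.7°, dipping toward E (azimuth ≈ 089°).

25.7°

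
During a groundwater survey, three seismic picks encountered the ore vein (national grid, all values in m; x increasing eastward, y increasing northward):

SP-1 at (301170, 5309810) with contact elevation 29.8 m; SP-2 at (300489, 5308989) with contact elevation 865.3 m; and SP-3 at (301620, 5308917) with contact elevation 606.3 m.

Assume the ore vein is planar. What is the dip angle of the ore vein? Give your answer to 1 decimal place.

Let the plane be z = a·x + b·y + c.
SP-2−SP-1: −681a − 821b = 835.5;  SP-3−SP-1: 450a − 893b = 576.5.
Solving gives a = −0.27905, b = −0.78620.
Gradient magnitude |∇z| = √(a² + b²) = √(0.07787 + 0.61810) = 0.83425.
True dip = arctan(0.83425) = 39.8°, dipping toward NNE (azimuth ≈ 020°).

39.8°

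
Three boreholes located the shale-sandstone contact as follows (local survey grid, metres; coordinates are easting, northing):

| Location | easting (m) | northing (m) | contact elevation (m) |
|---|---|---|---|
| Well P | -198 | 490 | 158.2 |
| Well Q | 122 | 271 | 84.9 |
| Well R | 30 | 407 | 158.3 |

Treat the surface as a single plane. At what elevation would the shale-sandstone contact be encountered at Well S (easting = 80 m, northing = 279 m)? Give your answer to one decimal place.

Two edge vectors: Well P→Well Q = (320, -219, -73.3), Well P→Well R = (228, -83, 0.1).
Normal n = (Well P→Well Q) × (Well P→Well R) = (-6105.8, -16744.4, 23372).
So ∂z/∂easting = −n_x/n_z = 0.26124 and ∂z/∂northing = −n_y/n_z = 0.71643.
Intercept c from Well P: 158.2 + 51.73 − 351.05 = −141.12.
At (80, 279): z = 20.9 + 199.9 − 141.12 = 79.7 m.

79.7 m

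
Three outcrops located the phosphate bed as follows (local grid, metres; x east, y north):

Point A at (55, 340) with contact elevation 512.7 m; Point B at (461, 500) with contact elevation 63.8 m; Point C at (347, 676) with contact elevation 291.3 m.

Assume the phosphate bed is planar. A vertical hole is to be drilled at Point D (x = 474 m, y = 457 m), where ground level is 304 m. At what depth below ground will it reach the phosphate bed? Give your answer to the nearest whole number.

Two edge vectors: Point A→Point B = (406, 160, -448.9), Point A→Point C = (292, 336, -221.4).
Normal n = (Point A→Point B) × (Point A→Point C) = (115406.4, -41190.4, 89696).
So ∂z/∂x = −n_x/n_z = −1.28664 and ∂z/∂y = −n_y/n_z = 0.45922.
Intercept c from Point A: 512.7 + 70.77 − 156.14 = 427.33.
At (474, 457): z_contact = −609.9 + 209.9 + 427.33 = 27.3 m.
Depth below ground = 304 − 27.3 = 277 m.

277 m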